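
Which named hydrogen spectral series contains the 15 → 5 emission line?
Pfund series

The spectral series in hydrogen are named based on the final (lower) energy level:
- Lyman series: n_final = 1 (ultraviolet)
- Balmer series: n_final = 2 (visible/near-UV)
- Paschen series: n_final = 3 (infrared)
- Brackett series: n_final = 4 (infrared)
- Pfund series: n_final = 5 (far infrared)

Since this transition ends at n = 5, it belongs to the Pfund series.

For reference, this 15 → 5 line has photon energy
ΔE = 13.6057 eV × (1/5² - 1/15²) = 0.48375822 eV,
corresponding to wavelength λ = hc/ΔE = 1239.84 eV·nm / 0.48375822 eV = 2562.93 nm in the far infrared region.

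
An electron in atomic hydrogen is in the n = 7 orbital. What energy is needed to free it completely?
0.27767 eV

The ionization energy is the energy needed to remove the electron completely (n → ∞).

For hydrogen, E_n = -13.6057 eV / n².

At n = 7: E_7 = -13.6057 / 7² = -0.27766735 eV
At n = ∞: E_∞ = 0 eV

Ionization energy = E_∞ - E_7 = 0 - (-0.27766735) = 0.27766735 eV
Ionization energy ≈ 0.27767 eV

This is also called the binding energy of the electron in state n = 7.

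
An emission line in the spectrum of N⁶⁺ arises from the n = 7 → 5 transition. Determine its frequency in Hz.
3.158e+15 Hz

First, find the transition energy:
E_7 = -13.6057 × 7² / 7² = -13.6057000 eV
E_5 = -13.6057 × 7² / 5² = -26.6671720 eV
|ΔE| = |E_5 - E_7| = 13.0614720 eV

Convert to Joules: E = 13.0614720 eV × (1.602177 × 10⁻¹⁹ J/eV) = 2.09268e-18 J

Using E = hf:
f = E/h = 2.09268e-18 J / (6.62607 × 10⁻³⁴ J·s)
f = 3.158e+15 Hz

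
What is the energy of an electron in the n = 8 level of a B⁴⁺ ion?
-5.315 eV

For hydrogen-like ions, the energy levels scale with Z²:
E_n = -13.6057 Z² / n² eV

For B⁴⁺ (Z = 5) at n = 8:
E_8 = -13.6057 × 5² / 8²
E_8 = -13.6057 × 25 / 64
E_8 = -340.1425 / 64
E_8 = -5.315 eV

The energy is 25 times more negative than hydrogen at the same n due to the stronger nuclear charge.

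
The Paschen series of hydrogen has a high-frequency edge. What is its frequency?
3.6554e+14 Hz

The series limit corresponds to the transition from n = ∞ to n = 3.
This is the highest energy (shortest wavelength) transition in the Paschen series.

E_∞ = 0 eV
E_3 = -13.6057 / 3² = -1.5117444 eV

Energy at series limit:
ΔE = E_∞ - E_3 = 0 - (-1.5117444) = 1.5117444 eV
E = 1.5117444 eV × (1.602177 × 10⁻¹⁹ J/eV) = 2.422082e-19 J
f = E/h = 2.422082e-19 J / (6.62607 × 10⁻³⁴ J·s) = 3.6554e+14 Hz

This energy equals the ionization energy from the n = 3 state of hydrogen.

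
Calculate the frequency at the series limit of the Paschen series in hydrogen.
3.65538e+14 Hz

The series limit corresponds to the transition from n = ∞ to n = 3.
This is the highest energy (shortest wavelength) transition in the Paschen series.

E_∞ = 0 eV
E_3 = -13.6057 / 3² = -1.51174444 eV

Energy at series limit:
ΔE = E_∞ - E_3 = 0 - (-1.51174444) = 1.51174444 eV
E = 1.51174444 eV × (1.602177 × 10⁻¹⁹ J/eV) = 2.4220822e-19 J
f = E/h = 2.4220822e-19 J / (6.62607 × 10⁻³⁴ J·s) = 3.65538e+14 Hz

This energy equals the ionization energy from the n = 3 state of hydrogen.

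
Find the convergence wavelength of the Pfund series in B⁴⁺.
91.126513 nm

The series limit corresponds to the transition from n = ∞ to n = 5.
This is the highest energy (shortest wavelength) transition in the Pfund series.

E_∞ = 0 eV
E_5 = -13.6057 × 5² / 5² = -13.60570000 eV

Energy at series limit:
ΔE = E_∞ - E_5 = 0 - (-13.60570000) = 13.60570000 eV
λ = hc/E = 1239.84 eV·nm / 13.60570000 eV = 91.126513 nm

This energy equals the ionization energy from the n = 5 state of B⁴⁺.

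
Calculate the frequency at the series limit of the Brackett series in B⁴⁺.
5.14e+15 Hz

The series limit corresponds to the transition from n = ∞ to n = 4.
This is the highest energy (shortest wavelength) transition in the Brackett series.

E_∞ = 0 eV
E_4 = -13.6057 × 5² / 4² = -21.2589 eV

Energy at series limit:
ΔE = E_∞ - E_4 = 0 - (-21.2589) = 21.2589 eV
E = 21.2589 eV × (1.602177 × 10⁻¹⁹ J/eV) = 3.4061e-18 J
f = E/h = 3.4061e-18 J / (6.62607 × 10⁻³⁴ J·s) = 5.14e+15 Hz

This energy equals the ionization energy from the n = 4 state of B⁴⁺.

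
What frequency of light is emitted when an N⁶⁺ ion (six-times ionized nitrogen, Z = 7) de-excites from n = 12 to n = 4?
8.9557e+15 Hz

First, find the transition energy:
E_12 = -13.6057 × 7² / 12² = -4.629717 eV
E_4 = -13.6057 × 7² / 4² = -41.667456 eV
|ΔE| = |E_4 - E_12| = 37.037739 eV

Convert to Joules: E = 37.037739 eV × (1.602177 × 10⁻¹⁹ J/eV) = 5.934101e-18 J

Using E = hf:
f = E/h = 5.934101e-18 J / (6.62607 × 10⁻³⁴ J·s)
f = 8.9557e+15 Hz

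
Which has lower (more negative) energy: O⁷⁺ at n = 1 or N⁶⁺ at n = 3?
O⁷⁺ at n = 1 (E = -870.76480 eV)

Using E_n = -13.6057 Z² / n² eV:

O⁷⁺ (Z = 8) at n = 1:
E = -13.6057 × 8² / 1² = -13.6057 × 64 / 1 = -870.76480000 eV

N⁶⁺ (Z = 7) at n = 3:
E = -13.6057 × 7² / 3² = -13.6057 × 49 / 9 = -74.07547778 eV

Since -870.76480000 eV < -74.07547778 eV,
O⁷⁺ at n = 1 is more tightly bound (requires more energy to ionize).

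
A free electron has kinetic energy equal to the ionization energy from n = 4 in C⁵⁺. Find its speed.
3.28e+06 m/s (or 1.095% of c)

The binding energy at n = 4 for C⁵⁺ is:
E_4 = -13.6057 × 6²/4² = -30.61283 eV
|E_4| = 30.61283 eV

Convert to Joules:
KE = 30.61283 eV × (1.602177 × 10⁻¹⁹ J/eV) = 4.9047e-18 J

Using KE = ½mv²:
v = √(2·KE/m_e)
v = √(2 × 4.9047e-18 J / 9.10938 × 10⁻³¹ kg)
v = 3.28e+06 m/s

This is approximately 1.095% the speed of light.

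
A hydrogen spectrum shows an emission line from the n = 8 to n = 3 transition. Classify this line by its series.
Paschen series

The spectral series in hydrogen are named based on the final (lower) energy level:
- Lyman series: n_final = 1 (ultraviolet)
- Balmer series: n_final = 2 (visible/near-UV)
- Paschen series: n_final = 3 (infrared)
- Brackett series: n_final = 4 (infrared)
- Pfund series: n_final = 5 (far infrared)

Since this transition ends at n = 3, it belongs to the Paschen series.

For reference, this 8 → 3 line has photon energy
ΔE = 13.6057 eV × (1/3² - 1/8²) = 1.2991554 eV,
corresponding to wavelength λ = hc/ΔE = 1239.84 eV·nm / 1.2991554 eV = 954.343 nm in the infrared region.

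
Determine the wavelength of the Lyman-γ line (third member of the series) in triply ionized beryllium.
6.075 nm

The lines of a series are numbered from the longest wavelength (smallest ΔE) outward; the third line is the transition from n = n_f + 3 to n_f.
The Lyman series has all transitions ending at n_f = 1.

For Be³⁺ (Z = 4), the third line (γ-line) is the jump from n = 4 to n = 1:
E_4 = -13.6057 × 4² / 4² = -13.60570 eV
E_1 = -13.6057 × 4² / 1² = -217.69120 eV
ΔE = E_4 - E_1 = 204.08550 eV

λ = hc/E = 1239.84 eV·nm / 204.08550 eV
λ = 6.075 nm

This is the γ-line of the Lyman series in Be³⁺.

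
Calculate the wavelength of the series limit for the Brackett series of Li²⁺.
162.00269 nm

The series limit corresponds to the transition from n = ∞ to n = 4.
This is the highest energy (shortest wavelength) transition in the Brackett series.

E_∞ = 0 eV
E_4 = -13.6057 × 3² / 4² = -7.653206250 eV

Energy at series limit:
ΔE = E_∞ - E_4 = 0 - (-7.653206250) = 7.653206250 eV
λ = hc/E = 1239.84 eV·nm / 7.653206250 eV = 162.00269 nm

This energy equals the ionization energy from the n = 4 state of Li²⁺.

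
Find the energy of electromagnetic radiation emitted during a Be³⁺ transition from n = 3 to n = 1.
193.50 eV

The energy levels are E_n = -13.6057 Z² eV / n².

Energy at n = 3: E_3 = -13.6057 × 4² / 3² = -24.18791 eV
Energy at n = 1: E_1 = -13.6057 × 4² / 1² = -217.69120 eV

For emission (electron falling to lower state), the photon energy is:
E_photon = E_3 - E_1 = |-24.18791 - (-217.69120)|
E_photon = 193.50 eV

This energy is carried away by the emitted photon.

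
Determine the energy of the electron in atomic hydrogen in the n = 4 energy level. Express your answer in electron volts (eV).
-0.85036 eV

The energy levels of a hydrogen-like atom are given by:
E_n = -13.6057 eV / n²

For n = 4:
E_4 = -13.6057 eV / 4²
E_4 = -13.6057 eV / 16
E_4 = -0.85036 eV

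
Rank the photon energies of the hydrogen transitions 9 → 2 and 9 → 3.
9 → 2

Calculate the energy for each transition:

Transition 9 → 2:
ΔE₁ = |E_2 - E_9| = |-13.6057/2² - (-13.6057/9²)|
ΔE₁ = |-3.4014250000 - (-0.1679716049)| = 3.2334534 eV

Transition 9 → 3:
ΔE₂ = |E_3 - E_9| = |-13.6057/3² - (-13.6057/9²)|
ΔE₂ = |-1.5117444444 - (-0.1679716049)| = 1.3437728 eV

Since 3.2334534 eV > 1.3437728 eV, the transition 9 → 2 emits the more energetic photon.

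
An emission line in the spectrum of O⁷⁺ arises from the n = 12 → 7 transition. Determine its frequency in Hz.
2.83e+15 Hz

First, find the transition energy:
E_12 = -13.6057 × 8² / 12² = -6.0470 eV
E_7 = -13.6057 × 8² / 7² = -17.7707 eV
|ΔE| = |E_7 - E_12| = 11.7237 eV

Convert to Joules: E = 11.7237 eV × (1.602177 × 10⁻¹⁹ J/eV) = 1.8783e-18 J

Using E = hf:
f = E/h = 1.8783e-18 J / (6.62607 × 10⁻³⁴ J·s)
f = 2.83e+15 Hz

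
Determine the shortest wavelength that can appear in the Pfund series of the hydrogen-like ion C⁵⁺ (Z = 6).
63.282 nm

The series limit corresponds to the transition from n = ∞ to n = 5.
This is the highest energy (shortest wavelength) transition in the Pfund series.

E_∞ = 0 eV
E_5 = -13.6057 × 6² / 5² = -19.59221 eV

Energy at series limit:
ΔE = E_∞ - E_5 = 0 - (-19.59221) = 19.59221 eV
λ = hc/E = 1239.84 eV·nm / 19.59221 eV = 63.282 nm

This energy equals the ionization energy from the n = 5 state of C⁵⁺.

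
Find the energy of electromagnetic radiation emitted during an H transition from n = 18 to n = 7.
0.235674 eV

The energy levels are E_n = -13.6057 eV / n².

Energy at n = 18: E_18 = -13.6057 / 18² = -0.041992901 eV
Energy at n = 7: E_7 = -13.6057 / 7² = -0.277667347 eV

For emission (electron falling to lower state), the photon energy is:
E_photon = E_18 - E_7 = |-0.041992901 - (-0.277667347)|
E_photon = 0.235674 eV

This energy is carried away by the emitted photon.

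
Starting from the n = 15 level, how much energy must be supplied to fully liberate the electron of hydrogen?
0.06047 eV

The ionization energy is the energy needed to remove the electron completely (n → ∞).

For hydrogen, E_n = -13.6057 eV / n².

At n = 15: E_15 = -13.6057 / 15² = -0.06046978 eV
At n = ∞: E_∞ = 0 eV

Ionization energy = E_∞ - E_15 = 0 - (-0.06046978) = 0.06046978 eV
Ionization energy ≈ 0.06047 eV

This is also called the binding energy of the electron in state n = 15.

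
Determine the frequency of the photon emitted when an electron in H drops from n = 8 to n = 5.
8.01900e+13 Hz

First, find the transition energy:
E_8 = -13.6057 / 8² = -0.212589063 eV
E_5 = -13.6057 / 5² = -0.544228000 eV
|ΔE| = |E_5 - E_8| = 0.331638937 eV

Convert to Joules: E = 0.331638937 eV × (1.602177 × 10⁻¹⁹ J/eV) = 5.3134428e-20 J

Using E = hf:
f = E/h = 5.3134428e-20 J / (6.62607 × 10⁻³⁴ J·s)
f = 8.01900e+13 Hz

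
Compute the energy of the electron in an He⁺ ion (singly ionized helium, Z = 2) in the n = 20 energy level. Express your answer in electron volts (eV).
-0.1361 eV

The energy levels of a hydrogen-like atom are given by:
E_n = -13.6057 Z² / n² eV  (with Z = 2 for He⁺)

For n = 20:
E_20 = -13.6057 × 2² / 20²
E_20 = -13.6057 × 4 / 400
E_20 = -0.1361 eV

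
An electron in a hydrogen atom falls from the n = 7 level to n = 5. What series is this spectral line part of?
Pfund series

The spectral series in hydrogen are named based on the final (lower) energy level:
- Lyman series: n_final = 1 (ultraviolet)
- Balmer series: n_final = 2 (visible/near-UV)
- Paschen series: n_final = 3 (infrared)
- Brackett series: n_final = 4 (infrared)
- Pfund series: n_final = 5 (far infrared)

Since this transition ends at n = 5, it belongs to the Pfund series.

For reference, this 7 → 5 line has photon energy
ΔE = 13.6057 eV × (1/5² - 1/7²) = 0.26656065306 eV,
corresponding to wavelength λ = hc/ΔE = 1239.84 eV·nm / 0.26656065306 eV = 4651.24911 nm in the far infrared region.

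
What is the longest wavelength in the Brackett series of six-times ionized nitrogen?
82.654434 nm

The longest wavelength corresponds to the smallest energy transition in the series.
The Brackett series has all transitions ending at n_f = 4.

For N⁶⁺ (Z = 7), the first line (α-line) is the jump from n = 5 to n = 4:
E_5 = -13.6057 × 7² / 5² = -26.66717200 eV
E_4 = -13.6057 × 7² / 4² = -41.66745625 eV
ΔE = E_5 - E_4 = 15.00028425 eV

λ = hc/E = 1239.84 eV·nm / 15.00028425 eV
λ = 82.654434 nm

This is the α-line of the Brackett series in N⁶⁺.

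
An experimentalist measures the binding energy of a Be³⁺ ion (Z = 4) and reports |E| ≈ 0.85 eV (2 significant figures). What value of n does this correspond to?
n = 16

The exact energy levels follow E_n = -13.6057 Z² / n² eV with Z = 4.

The measured value (-0.85 eV) is reported to only 2 significant figures, so we must test candidate n values and see which one matches to that precision.

Candidate energies:
  n = 14:  E = -13.6057 × 4² / 14² = -1.11067 eV
  n = 15:  E = -13.6057 × 4² / 15² = -0.96752 eV
  n = 16:  E = -13.6057 × 4² / 16² = -0.85036 eV  ← matches
  n = 17:  E = -13.6057 × 4² / 17² = -0.75326 eV
  n = 18:  E = -13.6057 × 4² / 18² = -0.67189 eV

Checking against the measurement of -0.85 eV (2 sig figs), only n = 16 agrees:
E_16 = -0.85036 eV, which rounds to -0.85 eV ✓

Therefore n = 16.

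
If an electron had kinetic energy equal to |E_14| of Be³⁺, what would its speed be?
6.25055e+05 m/s (or 0.2085% of c)

The binding energy at n = 14 for Be³⁺ is:
E_14 = -13.6057 × 4²/14² = -1.11066939 eV
|E_14| = 1.11066939 eV

Convert to Joules:
KE = 1.11066939 eV × (1.602177 × 10⁻¹⁹ J/eV) = 1.7794890e-19 J

Using KE = ½mv²:
v = √(2·KE/m_e)
v = √(2 × 1.7794890e-19 J / 9.10938 × 10⁻³¹ kg)
v = 6.25055e+05 m/s

This is approximately 0.2085% the speed of light.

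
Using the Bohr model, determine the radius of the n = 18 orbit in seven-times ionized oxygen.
2.1432 nm (or 21.4317 Å)

The Bohr radius formula is:
r_n = n² a₀ / Z

where a₀ = 0.0529177 nm is the Bohr radius.

For O⁷⁺ (Z = 8) at n = 18:
r_18 = 18² × 0.0529177 nm / 8
r_18 = 324 × 0.0529177 nm / 8
r_18 = 17.14533 nm / 8
r_18 = 2.1432 nm

The electron orbits at approximately 2.1432 nm from the nucleus.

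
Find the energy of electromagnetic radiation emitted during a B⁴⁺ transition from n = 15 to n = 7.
5.430 eV

The energy levels are E_n = -13.6057 Z² eV / n².

Energy at n = 15: E_15 = -13.6057 × 5² / 15² = -1.511744 eV
Energy at n = 7: E_7 = -13.6057 × 5² / 7² = -6.941684 eV

For emission (electron falling to lower state), the photon energy is:
E_photon = E_15 - E_7 = |-1.511744 - (-6.941684)|
E_photon = 5.430 eV

This energy is carried away by the emitted photon.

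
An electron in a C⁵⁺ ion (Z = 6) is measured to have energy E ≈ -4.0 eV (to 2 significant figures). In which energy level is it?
n = 11

The exact energy levels follow E_n = -13.6057 Z² / n² eV with Z = 6.

The measured value (-4.0 eV) is reported to only 2 significant figures, so we must test candidate n values and see which one matches to that precision.

Candidate energies:
  n = 9:  E = -13.6057 × 6² / 9² = -6.04698 eV
  n = 10:  E = -13.6057 × 6² / 10² = -4.89805 eV
  n = 11:  E = -13.6057 × 6² / 11² = -4.04798 eV  ← matches
  n = 12:  E = -13.6057 × 6² / 12² = -3.40143 eV
  n = 13:  E = -13.6057 × 6² / 13² = -2.89826 eV

Checking against the measurement of -4.0 eV (2 sig figs), only n = 11 agrees:
E_11 = -4.04798 eV, which rounds to -4.0 eV ✓

Therefore n = 11.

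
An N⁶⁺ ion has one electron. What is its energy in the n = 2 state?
-166.67 eV

For hydrogen-like ions, the energy levels scale with Z²:
E_n = -13.6057 Z² / n² eV

For N⁶⁺ (Z = 7) at n = 2:
E_2 = -13.6057 × 7² / 2²
E_2 = -13.6057 × 49 / 4
E_2 = -666.6793 / 4
E_2 = -166.67 eV

The energy is 49 times more negative than hydrogen at the same n due to the stronger nuclear charge.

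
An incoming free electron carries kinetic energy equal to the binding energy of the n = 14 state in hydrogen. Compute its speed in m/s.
1.56264e+05 m/s (or 0.05212% of c)

The binding energy at n = 14 for hydrogen is:
E_14 = -13.6057/14² = -0.0694168367 eV
|E_14| = 0.0694168367 eV

Convert to Joules:
KE = 0.0694168367 eV × (1.602177 × 10⁻¹⁹ J/eV) = 1.1121806e-20 J

Using KE = ½mv²:
v = √(2·KE/m_e)
v = √(2 × 1.1121806e-20 J / 9.10938 × 10⁻³¹ kg)
v = 1.56264e+05 m/s

This is approximately 0.05212% the speed of light.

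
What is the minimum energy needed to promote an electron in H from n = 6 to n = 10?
0.24 eV

The energy levels of a hydrogen-like atom are E_n = -13.6057 eV / n².

Energy at n = 6: E_6 = -13.6057 / 6² = -0.37794 eV
Energy at n = 10: E_10 = -13.6057 / 10² = -0.13606 eV

The excitation energy is the difference:
ΔE = E_10 - E_6
ΔE = -0.13606 - (-0.37794)
ΔE = 0.24 eV

Since this is positive, energy must be absorbed (photon absorption).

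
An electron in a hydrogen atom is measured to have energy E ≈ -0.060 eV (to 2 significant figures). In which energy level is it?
n = 15

The exact energy levels follow E_n = -13.6057 eV / n².

The measured value (-0.060 eV) is reported to only 2 significant figures, so we must test candidate n values and see which one matches to that precision.

Candidate energies:
  n = 13:  E = -13.6057/13² = -0.08051 eV
  n = 14:  E = -13.6057/14² = -0.06942 eV
  n = 15:  E = -13.6057/15² = -0.06047 eV  ← matches
  n = 16:  E = -13.6057/16² = -0.05315 eV
  n = 17:  E = -13.6057/17² = -0.04708 eV

Checking against the measurement of -0.060 eV (2 sig figs), only n = 15 agrees:
E_15 = -0.06047 eV, which rounds to -0.060 eV ✓

Therefore n = 15.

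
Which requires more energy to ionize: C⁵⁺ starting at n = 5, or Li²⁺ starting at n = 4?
C⁵⁺ at n = 5 (E = -19.592208 eV)

Using E_n = -13.6057 Z² / n² eV:

C⁵⁺ (Z = 6) at n = 5:
E = -13.6057 × 6² / 5² = -13.6057 × 36 / 25 = -19.592208000 eV

Li²⁺ (Z = 3) at n = 4:
E = -13.6057 × 3² / 4² = -13.6057 × 9 / 16 = -7.653206250 eV

Since -19.592208000 eV < -7.653206250 eV,
C⁵⁺ at n = 5 is more tightly bound (requires more energy to ionize).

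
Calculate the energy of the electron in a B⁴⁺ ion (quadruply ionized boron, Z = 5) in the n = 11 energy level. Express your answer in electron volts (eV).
-2.811 eV

The energy levels of a hydrogen-like atom are given by:
E_n = -13.6057 Z² / n² eV  (with Z = 5 for B⁴⁺)

For n = 11:
E_11 = -13.6057 × 5² / 11²
E_11 = -13.6057 × 25 / 121
E_11 = -2.811 eV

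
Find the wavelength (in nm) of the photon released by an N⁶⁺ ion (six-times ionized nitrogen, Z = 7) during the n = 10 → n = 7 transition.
178.679 nm

First, find the transition energy using E_n = -13.6057 Z² / n² eV:
E_10 = -13.6057 × 7² / 10² = -6.6667930 eV
E_7 = -13.6057 × 7² / 7² = -13.6057000 eV

Photon energy: |ΔE| = |E_7 - E_10| = 6.9389070 eV

Convert to wavelength using E = hc/λ with hc = 1239.84 eV·nm:
λ = hc/E = 1239.84 eV·nm / 6.9389070 eV
λ = 178.679 nm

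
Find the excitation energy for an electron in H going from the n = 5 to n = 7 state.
0.267 eV

The energy levels of a hydrogen-like atom are E_n = -13.6057 eV / n².

Energy at n = 5: E_5 = -13.6057 / 5² = -0.544228 eV
Energy at n = 7: E_7 = -13.6057 / 7² = -0.277667 eV

The excitation energy is the difference:
ΔE = E_7 - E_5
ΔE = -0.277667 - (-0.544228)
ΔE = 0.267 eV

Since this is positive, energy must be absorbed (photon absorption).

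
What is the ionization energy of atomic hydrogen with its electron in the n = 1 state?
13.60570 eV

The ionization energy is the energy needed to remove the electron completely (n → ∞).

For hydrogen, E_n = -13.6057 eV / n².

At n = 1: E_1 = -13.6057 / 1² = -13.60570000 eV
At n = ∞: E_∞ = 0 eV

Ionization energy = E_∞ - E_1 = 0 - (-13.60570000) = 13.60570000 eV
Ionization energy ≈ 13.60570 eV

This is also called the binding energy of the electron in state n = 1.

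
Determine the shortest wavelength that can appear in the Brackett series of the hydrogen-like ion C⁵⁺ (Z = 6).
40.50 nm

The series limit corresponds to the transition from n = ∞ to n = 4.
This is the highest energy (shortest wavelength) transition in the Brackett series.

E_∞ = 0 eV
E_4 = -13.6057 × 6² / 4² = -30.6128 eV

Energy at series limit:
ΔE = E_∞ - E_4 = 0 - (-30.6128) = 30.6128 eV
λ = hc/E = 1239.84 eV·nm / 30.6128 eV = 40.50 nm

This energy equals the ionization energy from the n = 4 state of C⁵⁺.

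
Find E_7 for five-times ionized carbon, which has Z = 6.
-10.00 eV

For hydrogen-like ions, the energy levels scale with Z²:
E_n = -13.6057 Z² / n² eV

For C⁵⁺ (Z = 6) at n = 7:
E_7 = -13.6057 × 6² / 7²
E_7 = -13.6057 × 36 / 49
E_7 = -489.8052 / 49
E_7 = -10.00 eV

The energy is 36 times more negative than hydrogen at the same n due to the stronger nuclear charge.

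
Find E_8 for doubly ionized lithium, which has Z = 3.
-1.9133 eV

For hydrogen-like ions, the energy levels scale with Z²:
E_n = -13.6057 Z² / n² eV

For Li²⁺ (Z = 3) at n = 8:
E_8 = -13.6057 × 3² / 8²
E_8 = -13.6057 × 9 / 64
E_8 = -122.4513 / 64
E_8 = -1.9133 eV

The energy is 9 times more negative than hydrogen at the same n due to the stronger nuclear charge.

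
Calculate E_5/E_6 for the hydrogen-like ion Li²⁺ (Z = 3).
1.4400

Using E_n = -13.6057 Z² / n² eV with Z = 3:

E_5 = -13.6057 × 3² / 5² = -122.4513 / 25 = -4.8980520000 eV
E_6 = -13.6057 × 3² / 6² = -122.4513 / 36 = -3.4014250000 eV

The ratio is:
E_5/E_6 = (-4.8980520000) / (-3.4014250000)
E_5/E_6 = (-122.4513/25) / (-122.4513/36)
E_5/E_6 = 36/25
E_5/E_6 = 1.4400
(Note: the Z² factors cancel in the ratio.)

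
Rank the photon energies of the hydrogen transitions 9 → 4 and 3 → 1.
3 → 1

Calculate the energy for each transition:

Transition 9 → 4:
ΔE₁ = |E_4 - E_9| = |-13.6057/4² - (-13.6057/9²)|
ΔE₁ = |-0.8503562500 - (-0.1679716049)| = 0.6823846 eV

Transition 3 → 1:
ΔE₂ = |E_1 - E_3| = |-13.6057/1² - (-13.6057/3²)|
ΔE₂ = |-13.6057000000 - (-1.5117444444)| = 12.0939556 eV

Since 12.0939556 eV > 0.6823846 eV, the transition 3 → 1 emits the more energetic photon.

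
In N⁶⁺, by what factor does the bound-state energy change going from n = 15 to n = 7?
4.59

Using E_n = -13.6057 Z² / n² eV with Z = 7:

E_7 = -13.6057 × 7² / 7² = -666.6793 / 49 = -13.60570000 eV
E_15 = -13.6057 × 7² / 15² = -666.6793 / 225 = -2.96301911 eV

The ratio is:
E_7/E_15 = (-13.60570000) / (-2.96301911)
E_7/E_15 = (-666.6793/49) / (-666.6793/225)
E_7/E_15 = 225/49
E_7/E_15 = 4.59
(Note: the Z² factors cancel in the ratio.)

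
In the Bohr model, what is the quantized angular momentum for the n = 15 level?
1.5819e-33 J·s (or 15ℏ)

In the Bohr model, angular momentum is quantized:
L = nℏ

where ℏ = h/(2π) = 1.054572e-34 J·s

For n = 15:
L = 15 × 1.054572e-34 J·s
L = 1.5819e-33 J·s

This can also be written as L = 15ℏ.
The angular momentum is an integer multiple of the reduced Planck constant.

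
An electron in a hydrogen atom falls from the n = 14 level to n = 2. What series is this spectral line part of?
Balmer series

The spectral series in hydrogen are named based on the final (lower) energy level:
- Lyman series: n_final = 1 (ultraviolet)
- Balmer series: n_final = 2 (visible/near-UV)
- Paschen series: n_final = 3 (infrared)
- Brackett series: n_final = 4 (infrared)
- Pfund series: n_final = 5 (far infrared)

Since this transition ends at n = 2, it belongs to the Balmer series.

For reference, this 14 → 2 line has photon energy
ΔE = 13.6057 eV × (1/2² - 1/14²) = 3.33200816 eV,
corresponding to wavelength λ = hc/ΔE = 1239.84 eV·nm / 3.33200816 eV = 372.0999 nm in the visible/near-UV region.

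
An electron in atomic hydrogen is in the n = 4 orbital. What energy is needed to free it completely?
0.85036 eV

The ionization energy is the energy needed to remove the electron completely (n → ∞).

For hydrogen, E_n = -13.6057 eV / n².

At n = 4: E_4 = -13.6057 / 4² = -0.85035625 eV
At n = ∞: E_∞ = 0 eV

Ionization energy = E_∞ - E_4 = 0 - (-0.85035625) = 0.85035625 eV
Ionization energy ≈ 0.85036 eV

This is also called the binding energy of the electron in state n = 4.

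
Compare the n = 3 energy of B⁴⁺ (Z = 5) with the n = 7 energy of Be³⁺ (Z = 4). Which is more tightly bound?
B⁴⁺ at n = 3 (E = -37.7936 eV)

Using E_n = -13.6057 Z² / n² eV:

B⁴⁺ (Z = 5) at n = 3:
E = -13.6057 × 5² / 3² = -13.6057 × 25 / 9 = -37.7936111 eV

Be³⁺ (Z = 4) at n = 7:
E = -13.6057 × 4² / 7² = -13.6057 × 16 / 49 = -4.4426776 eV

Since -37.7936111 eV < -4.4426776 eV,
B⁴⁺ at n = 3 is more tightly bound (requires more energy to ionize).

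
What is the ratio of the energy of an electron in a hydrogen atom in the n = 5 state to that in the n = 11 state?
4.84000

Using E_n = -13.6057 Z² / n² eV with Z = 1:

E_5 = -13.6057 / 5² = -13.6057 / 25 = -0.54422800000 eV
E_11 = -13.6057 / 11² = -13.6057 / 121 = -0.11244380165 eV

The ratio is:
E_5/E_11 = (-0.54422800000) / (-0.11244380165)
E_5/E_11 = (-13.6057/25) / (-13.6057/121)
E_5/E_11 = 121/25
E_5/E_11 = 4.84000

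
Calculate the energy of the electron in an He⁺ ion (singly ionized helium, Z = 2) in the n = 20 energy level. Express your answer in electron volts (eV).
-0.1361 eV

The energy levels of a hydrogen-like atom are given by:
E_n = -13.6057 Z² / n² eV  (with Z = 2 for He⁺)

For n = 20:
E_20 = -13.6057 × 2² / 20²
E_20 = -13.6057 × 4 / 400
E_20 = -0.1361 eV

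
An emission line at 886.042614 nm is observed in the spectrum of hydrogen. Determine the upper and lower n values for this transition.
n = 11 → n = 3

First, find the photon energy from the wavelength (hc = 1239.84 eV·nm):
E = hc/λ = 1239.84 eV·nm / 886.042614 nm = 1.3993006 eV

The energy levels of hydrogen satisfy E_n = -13.6057 / n² eV, so an emission n_i → n_f releases
ΔE = 13.6057 × (1/n_f² − 1/n_i²) eV.

Setting ΔE equal to the photon energy:
1/n_f² − 1/n_i² = 1.3993006 / 13.6057 = 0.10284665

Since 1/n_i² must be positive, we need 1/n_f² > 0.10284665, i.e. n_f ≤ 3. For each allowed n_f, solve n_i = (1/n_f² − 0.10284665)^(−1/2) and check whether it is a whole number:
  n_f = 1: 1/n_i² = 1.00000000 − 0.10284665 = 0.89715335 → n_i = 1.056  (not an integer) ✗
  n_f = 2: 1/n_i² = 0.25000000 − 0.10284665 = 0.14715335 → n_i = 2.607  (not an integer) ✗
  n_f = 3: 1/n_i² = 0.11111111 − 0.10284665 = 0.00826446 → n_i = 11.000  → integer, n_i = 11 ✓

Only n_f = 3 gives an integer upper level, n_i = 11.

The transition is from n = 11 to n = 3 (emission).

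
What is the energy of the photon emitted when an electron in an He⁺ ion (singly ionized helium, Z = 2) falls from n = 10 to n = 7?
0.56644 eV

The energy levels are E_n = -13.6057 Z² eV / n².

Energy at n = 10: E_10 = -13.6057 × 2² / 10² = -0.54422800 eV
Energy at n = 7: E_7 = -13.6057 × 2² / 7² = -1.11066939 eV

For emission (electron falling to lower state), the photon energy is:
E_photon = E_10 - E_7 = |-0.54422800 - (-1.11066939)|
E_photon = 0.56644 eV

This energy is carried away by the emitted photon.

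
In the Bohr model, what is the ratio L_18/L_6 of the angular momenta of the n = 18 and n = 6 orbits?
3.0000

In the Bohr model, L_n = nℏ, so the ratio is purely the ratio of quantum numbers:

L_18/L_6 = 18ℏ / 6ℏ = 18/6 = 3.0000

The angular momentum scales linearly with n.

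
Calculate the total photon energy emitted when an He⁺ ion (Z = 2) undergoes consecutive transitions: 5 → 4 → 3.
3.87 eV

The energy levels of He⁺ are E_n = -13.6057 × 2² / n² eV.

First transition (5 → 4):
ΔE₁ = |E_4 - E_5|
ΔE₁ = |-3.40142500 - (-2.17691200)| = 1.22451 eV

Second transition (4 → 3):
ΔE₂ = |E_3 - E_4|
ΔE₂ = |-6.04697778 - (-3.40142500)| = 2.64555 eV

Total energy released:
E_total = ΔE₁ + ΔE₂ = 1.22451 + 2.64555 = 3.87 eV

Note: This equals the direct transition 5 → 3: 3.87 eV ✓
Energy is conserved regardless of the path taken.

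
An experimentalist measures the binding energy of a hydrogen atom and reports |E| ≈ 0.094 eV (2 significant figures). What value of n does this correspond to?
n = 12

The exact energy levels follow E_n = -13.6057 eV / n².

The measured value (-0.094 eV) is reported to only 2 significant figures, so we must test candidate n values and see which one matches to that precision.

Candidate energies:
  n = 10:  E = -13.6057/10² = -0.13606 eV
  n = 11:  E = -13.6057/11² = -0.11244 eV
  n = 12:  E = -13.6057/12² = -0.09448 eV  ← matches
  n = 13:  E = -13.6057/13² = -0.08051 eV
  n = 14:  E = -13.6057/14² = -0.06942 eV

Checking against the measurement of -0.094 eV (2 sig figs), only n = 12 agrees:
E_12 = -0.09448 eV, which rounds to -0.094 eV ✓

Therefore n = 12.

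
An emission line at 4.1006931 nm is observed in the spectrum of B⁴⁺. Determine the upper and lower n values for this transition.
n = 3 → n = 1

First, find the photon energy from the wavelength (hc = 1239.84 eV·nm):
E = hc/λ = 1239.84 eV·nm / 4.1006931 nm = 302.34889 eV

The energy levels of B⁴⁺ satisfy E_n = -13.6057 × 5² / n² eV, so an emission n_i → n_f releases
ΔE = 13.6057 × 5² × (1/n_f² − 1/n_i²) eV.

Setting ΔE equal to the photon energy:
1/n_f² − 1/n_i² = 302.34889 / (13.6057 × 5²) = 0.88888889

Since 1/n_i² must be positive, we need 1/n_f² > 0.88888889, i.e. n_f ≤ 1. For each allowed n_f, solve n_i = (1/n_f² − 0.88888889)^(−1/2) and check whether it is a whole number:
  n_f = 1: 1/n_i² = 1.00000000 − 0.88888889 = 0.11111111 → n_i = 3.000  → integer, n_i = 3 ✓

Only n_f = 1 gives an integer upper level, n_i = 3.

The transition is from n = 3 to n = 1 (emission).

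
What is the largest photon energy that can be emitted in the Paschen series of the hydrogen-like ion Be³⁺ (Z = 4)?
24.1879 eV

The series limit corresponds to the transition from n = ∞ to n = 3.
This is the highest energy (shortest wavelength) transition in the Paschen series.

E_∞ = 0 eV
E_3 = -13.6057 × 4² / 3² = -24.1879 eV

Energy at series limit:
ΔE = E_∞ - E_3 = 0 - (-24.1879) = 24.1879 eV

This energy equals the ionization energy from the n = 3 state of Be³⁺.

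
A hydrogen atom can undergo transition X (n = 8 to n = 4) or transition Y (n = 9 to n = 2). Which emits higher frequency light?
9 → 2

Calculate the energy for each transition:

Transition 8 → 4:
ΔE₁ = |E_4 - E_8| = |-13.6057/4² - (-13.6057/8²)|
ΔE₁ = |-0.8503562500 - (-0.2125890625)| = 0.6377672 eV

Transition 9 → 2:
ΔE₂ = |E_2 - E_9| = |-13.6057/2² - (-13.6057/9²)|
ΔE₂ = |-3.4014250000 - (-0.1679716049)| = 3.2334534 eV

Since 3.2334534 eV > 0.6377672 eV, the transition 9 → 2 emits the more energetic photon.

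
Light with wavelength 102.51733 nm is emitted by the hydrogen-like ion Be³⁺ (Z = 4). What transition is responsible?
n = 12 → n = 4

First, find the photon energy from the wavelength (hc = 1239.84 eV·nm):
E = hc/λ = 1239.84 eV·nm / 102.51733 nm = 12.093955 eV

The energy levels of Be³⁺ satisfy E_n = -13.6057 × 4² / n² eV, so an emission n_i → n_f releases
ΔE = 13.6057 × 4² × (1/n_f² − 1/n_i²) eV.

Setting ΔE equal to the photon energy:
1/n_f² − 1/n_i² = 12.093955 / (13.6057 × 4²) = 0.055555553

Since 1/n_i² must be positive, we need 1/n_f² > 0.055555553, i.e. n_f ≤ 4. For each allowed n_f, solve n_i = (1/n_f² − 0.055555553)^(−1/2) and check whether it is a whole number:
  n_f = 1: 1/n_i² = 1.000000000 − 0.055555553 = 0.944444447 → n_i = 1.029  (not an integer) ✗
  n_f = 2: 1/n_i² = 0.250000000 − 0.055555553 = 0.194444447 → n_i = 2.268  (not an integer) ✗
  n_f = 3: 1/n_i² = 0.111111111 − 0.055555553 = 0.055555558 → n_i = 4.243  (not an integer) ✗
  n_f = 4: 1/n_i² = 0.062500000 − 0.055555553 = 0.006944447 → n_i = 12.000  → integer, n_i = 12 ✓

Only n_f = 4 gives an integer upper level, n_i = 12.

The transition is from n = 12 to n = 4 (emission).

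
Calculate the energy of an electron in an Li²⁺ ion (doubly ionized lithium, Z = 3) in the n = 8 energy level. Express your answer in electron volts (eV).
-1.91 eV

The energy levels of a hydrogen-like atom are given by:
E_n = -13.6057 Z² / n² eV  (with Z = 3 for Li²⁺)

For n = 8:
E_8 = -13.6057 × 3² / 8²
E_8 = -13.6057 × 9 / 64
E_8 = -1.91 eV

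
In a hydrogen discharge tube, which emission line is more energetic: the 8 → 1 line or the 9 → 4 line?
8 → 1

Calculate the energy for each transition:

Transition 8 → 1:
ΔE₁ = |E_1 - E_8| = |-13.6057/1² - (-13.6057/8²)|
ΔE₁ = |-13.60570000000 - (-0.21258906250)| = 13.39311094 eV

Transition 9 → 4:
ΔE₂ = |E_4 - E_9| = |-13.6057/4² - (-13.6057/9²)|
ΔE₂ = |-0.85035625000 - (-0.16797160494)| = 0.68238465 eV

Since 13.39311094 eV > 0.68238465 eV, the transition 8 → 1 emits the more energetic photon.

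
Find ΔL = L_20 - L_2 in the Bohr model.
1.8982e-33 J·s (or 18ℏ)

In the Bohr model, L_n = nℏ where ℏ = 1.054572e-34 J·s.

L_20 = 20ℏ = 2.109144e-33 J·s
L_2 = 2ℏ = 2.109144e-34 J·s

ΔL = L_20 - L_2 = (20 - 2)ℏ = 18ℏ
ΔL = 18 × 1.054572e-34 J·s = 1.8982e-33 J·s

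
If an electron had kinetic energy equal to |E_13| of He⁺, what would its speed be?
3.37e+05 m/s (or 0.11% of c)

The binding energy at n = 13 for He⁺ is:
E_13 = -13.6057 × 2²/13² = -0.322028 eV
|E_13| = 0.322028 eV

Convert to Joules:
KE = 0.322028 eV × (1.602177 × 10⁻¹⁹ J/eV) = 5.1595e-20 J

Using KE = ½mv²:
v = √(2·KE/m_e)
v = √(2 × 5.1595e-20 J / 9.10938 × 10⁻³¹ kg)
v = 3.37e+05 m/s

This is approximately 0.11% the speed of light.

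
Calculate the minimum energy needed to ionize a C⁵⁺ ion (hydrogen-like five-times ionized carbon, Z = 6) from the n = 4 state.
30.6128 eV

The ionization energy is the energy needed to remove the electron completely (n → ∞).

For a hydrogen-like ion with Z = 6, E_n = -13.6057 Z² / n² eV.

At n = 4: E_4 = -13.6057 × 6² / 4² = -30.6128250 eV
At n = ∞: E_∞ = 0 eV

Ionization energy = E_∞ - E_4 = 0 - (-30.6128250) = 30.6128250 eV
Ionization energy ≈ 30.6128 eV

This is also called the binding energy of the electron in state n = 4.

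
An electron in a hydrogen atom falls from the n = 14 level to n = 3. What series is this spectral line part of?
Paschen series

The spectral series in hydrogen are named based on the final (lower) energy level:
- Lyman series: n_final = 1 (ultraviolet)
- Balmer series: n_final = 2 (visible/near-UV)
- Paschen series: n_final = 3 (infrared)
- Brackett series: n_final = 4 (infrared)
- Pfund series: n_final = 5 (far infrared)

Since this transition ends at n = 3, it belongs to the Paschen series.

For reference, this 14 → 3 line has photon energy
ΔE = 13.6057 eV × (1/3² - 1/14²) = 1.44232761 eV,
corresponding to wavelength λ = hc/ΔE = 1239.84 eV·nm / 1.44232761 eV = 859.6105 nm in the infrared region.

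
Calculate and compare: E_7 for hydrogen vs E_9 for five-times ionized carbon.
C⁵⁺ at n = 9 (E = -6.04698 eV)

Using E_n = -13.6057 Z² / n² eV:

H (Z = 1) at n = 7:
E = -13.6057 × 1² / 7² = -13.6057 × 1 / 49 = -0.27766735 eV

C⁵⁺ (Z = 6) at n = 9:
E = -13.6057 × 6² / 9² = -13.6057 × 36 / 81 = -6.04697778 eV

Since -6.04697778 eV < -0.27766735 eV,
C⁵⁺ at n = 9 is more tightly bound (requires more energy to ionize).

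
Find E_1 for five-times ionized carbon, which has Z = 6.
-489.805 eV

For hydrogen-like ions, the energy levels scale with Z²:
E_n = -13.6057 Z² / n² eV

For C⁵⁺ (Z = 6) at n = 1:
E_1 = -13.6057 × 6² / 1²
E_1 = -13.6057 × 36 / 1
E_1 = -489.8052 / 1
E_1 = -489.805 eV

The energy is 36 times more negative than hydrogen at the same n due to the stronger nuclear charge.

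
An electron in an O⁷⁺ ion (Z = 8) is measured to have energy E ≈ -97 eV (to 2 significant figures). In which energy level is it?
n = 3

The exact energy levels follow E_n = -13.6057 Z² / n² eV with Z = 8.

The measured value (-97 eV) is reported to only 2 significant figures, so we must test candidate n values and see which one matches to that precision.

Candidate energies:
  n = 1:  E = -13.6057 × 8² / 1² = -870.76480 eV
  n = 2:  E = -13.6057 × 8² / 2² = -217.69120 eV
  n = 3:  E = -13.6057 × 8² / 3² = -96.75164 eV  ← matches
  n = 4:  E = -13.6057 × 8² / 4² = -54.42280 eV
  n = 5:  E = -13.6057 × 8² / 5² = -34.83059 eV

Checking against the measurement of -97 eV (2 sig figs), only n = 3 agrees:
E_3 = -96.75164 eV, which rounds to -97 eV ✓

Therefore n = 3.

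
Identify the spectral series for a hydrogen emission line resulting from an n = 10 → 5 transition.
Pfund series

The spectral series in hydrogen are named based on the final (lower) energy level:
- Lyman series: n_final = 1 (ultraviolet)
- Balmer series: n_final = 2 (visible/near-UV)
- Paschen series: n_final = 3 (infrared)
- Brackett series: n_final = 4 (infrared)
- Pfund series: n_final = 5 (far infrared)

Since this transition ends at n = 5, it belongs to the Pfund series.

For reference, this 10 → 5 line has photon energy
ΔE = 13.6057 eV × (1/5² - 1/10²) = 0.40817100 eV,
corresponding to wavelength λ = hc/ΔE = 1239.84 eV·nm / 0.40817100 eV = 3037.55 nm in the far infrared region.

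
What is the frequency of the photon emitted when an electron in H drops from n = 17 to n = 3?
3.54155e+14 Hz

First, find the transition energy:
E_17 = -13.6057 / 17² = -0.04707855 eV
E_3 = -13.6057 / 3² = -1.51174444 eV
|ΔE| = |E_3 - E_17| = 1.46466589 eV

Convert to Joules: E = 1.46466589 eV × (1.602177 × 10⁻¹⁹ J/eV) = 2.3466540e-19 J

Using E = hf:
f = E/h = 2.3466540e-19 J / (6.62607 × 10⁻³⁴ J·s)
f = 3.54155e+14 Hz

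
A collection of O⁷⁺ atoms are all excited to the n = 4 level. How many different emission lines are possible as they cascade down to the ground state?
6

The electron can occupy levels n = 1, 2, ..., 4 during de-excitation — that is m = 4 - 1 + 1 = 4 distinct levels.

The number of distinct spectral lines equals the number of ways to choose 2 of these m levels (each pair gives one possible emission transition):

Number of lines = m(m-1)/2 = 4×3/2 = 6

These correspond to all possible transitions between the 4 levels:
4 → 3, 4 → 2, 4 → 1, 3 → 2, 3 → 1, 2 → 1

Each transition produces a photon with a unique energy (and thus wavelength). This count does not depend on Z.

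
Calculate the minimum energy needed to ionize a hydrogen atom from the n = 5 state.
0.544 eV

The ionization energy is the energy needed to remove the electron completely (n → ∞).

For hydrogen, E_n = -13.6057 eV / n².

At n = 5: E_5 = -13.6057 / 5² = -0.544228 eV
At n = ∞: E_∞ = 0 eV

Ionization energy = E_∞ - E_5 = 0 - (-0.544228) = 0.544228 eV
Ionization energy ≈ 0.544 eV

This is also called the binding energy of the electron in state n = 5.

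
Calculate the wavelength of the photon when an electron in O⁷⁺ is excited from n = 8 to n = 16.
121.502018 nm

First, find the transition energy using E_n = -13.6057 Z² / n² eV:
E_8 = -13.6057 × 8² / 8² = -13.605700000 eV
E_16 = -13.6057 × 8² / 16² = -3.401425000 eV

Photon energy: |ΔE| = |E_16 - E_8| = 10.204275000 eV

Convert to wavelength using E = hc/λ with hc = 1239.84 eV·nm:
λ = hc/E = 1239.84 eV·nm / 10.204275000 eV
λ = 121.502018 nm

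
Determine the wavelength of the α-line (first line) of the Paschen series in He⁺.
468.65064 nm

The longest wavelength corresponds to the smallest energy transition in the series.
The Paschen series has all transitions ending at n_f = 3.

For He⁺ (Z = 2), the first line (α-line) is the jump from n = 4 to n = 3:
E_4 = -13.6057 × 2² / 4² = -3.401425000 eV
E_3 = -13.6057 × 2² / 3² = -6.046977778 eV
ΔE = E_4 - E_3 = 2.645552778 eV

λ = hc/E = 1239.84 eV·nm / 2.645552778 eV
λ = 468.65064 nm

This is the α-line of the Paschen series in He⁺.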